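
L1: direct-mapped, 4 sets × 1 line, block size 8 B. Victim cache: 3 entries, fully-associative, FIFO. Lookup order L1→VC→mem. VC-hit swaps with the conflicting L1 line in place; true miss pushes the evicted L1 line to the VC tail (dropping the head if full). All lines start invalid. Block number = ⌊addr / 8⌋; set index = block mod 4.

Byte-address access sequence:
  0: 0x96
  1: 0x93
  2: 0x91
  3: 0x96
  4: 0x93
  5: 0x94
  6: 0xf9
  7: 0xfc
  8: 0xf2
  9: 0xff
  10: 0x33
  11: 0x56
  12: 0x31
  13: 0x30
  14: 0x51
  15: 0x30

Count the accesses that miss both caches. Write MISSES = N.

#0 0x96→b18/s2 MISS; vc=[]
#1 0x93→b18/s2 L1-HIT; vc=[]
#2 0x91→b18/s2 L1-HIT; vc=[]
#3 0x96→b18/s2 L1-HIT; vc=[]
#4 0x93→b18/s2 L1-HIT; vc=[]
#5 0x94→b18/s2 L1-HIT; vc=[]
#6 0xf9→b31/s3 MISS; vc=[]
#7 0xfc→b31/s3 L1-HIT; vc=[]
#8 0xf2→b30/s2 MISS; vc=[18]
#9 0xff→b31/s3 L1-HIT; vc=[18]
#10 0x33→b6/s2 MISS; vc=[18,30]
#11 0x56→b10/s2 MISS; vc=[18,30,6]
#12 0x31→b6/s2 VC-HIT; vc=[18,30,10]
#13 0x30→b6/s2 L1-HIT; vc=[18,30,10]
#14 0x51→b10/s2 VC-HIT; vc=[18,30,6]
#15 0x30→b6/s2 VC-HIT; vc=[18,30,10]

MISSES = 5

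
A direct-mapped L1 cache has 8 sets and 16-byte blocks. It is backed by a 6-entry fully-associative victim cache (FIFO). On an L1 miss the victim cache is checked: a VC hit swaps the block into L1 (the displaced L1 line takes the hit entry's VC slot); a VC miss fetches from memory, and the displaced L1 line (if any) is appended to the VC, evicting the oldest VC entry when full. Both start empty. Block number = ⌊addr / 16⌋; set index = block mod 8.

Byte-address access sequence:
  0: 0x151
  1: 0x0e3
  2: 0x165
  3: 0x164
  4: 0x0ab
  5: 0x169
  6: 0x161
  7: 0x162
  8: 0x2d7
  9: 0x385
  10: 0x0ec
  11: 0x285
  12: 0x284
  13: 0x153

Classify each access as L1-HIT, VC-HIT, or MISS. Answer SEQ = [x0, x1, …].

SEQ = [MISS, MISS, MISS, L1-HIT, MISS, L1-HIT, L1-HIT, L1-HIT, MISS, MISS, VC-HIT, MISS, L1-HIT, VC-HIT]

0: 0x151 (blk 21, set 5) → MISS  vc=[]
1: 0xe3 (blk 14, set 6) → MISS  vc=[]
2: 0x165 (blk 22, set 6) → MISS  vc=[14]
3: 0x164 (blk 22, set 6) → L1-HIT  vc=[14]
4: 0xab (blk 10, set 2) → MISS  vc=[14]
5: 0x169 (blk 22, set 6) → L1-HIT  vc=[14]
6: 0x161 (blk 22, set 6) → L1-HIT  vc=[14]
7: 0x162 (blk 22, set 6) → L1-HIT  vc=[14]
8: 0x2d7 (blk 45, set 5) → MISS  vc=[14, 21]
9: 0x385 (blk 56, set 0) → MISS  vc=[14, 21]
10: 0xec (blk 14, set 6) → VC-HIT  vc=[22, 21]
11: 0x285 (blk 40, set 0) → MISS  vc=[22, 21, 56]
12: 0x284 (blk 40, set 0) → L1-HIT  vc=[22, 21, 56]
13: 0x153 (blk 21, set 5) → VC-HIT  vc=[22, 45, 56]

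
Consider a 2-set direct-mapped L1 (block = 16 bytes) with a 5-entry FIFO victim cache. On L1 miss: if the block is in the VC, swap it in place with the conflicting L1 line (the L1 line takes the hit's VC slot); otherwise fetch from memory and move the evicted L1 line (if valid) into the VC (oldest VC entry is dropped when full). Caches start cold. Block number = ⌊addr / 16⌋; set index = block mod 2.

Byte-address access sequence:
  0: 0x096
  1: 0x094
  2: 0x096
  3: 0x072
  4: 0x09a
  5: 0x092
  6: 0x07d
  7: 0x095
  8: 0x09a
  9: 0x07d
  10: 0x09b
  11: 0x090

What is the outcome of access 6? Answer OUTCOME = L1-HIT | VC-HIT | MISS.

#0 0x96→b9/s1 MISS; vc=[]
#1 0x94→b9/s1 L1-HIT; vc=[]
#2 0x96→b9/s1 L1-HIT; vc=[]
#3 0x72→b7/s1 MISS; vc=[9]
#4 0x9a→b9/s1 VC-HIT; vc=[7]
#5 0x92→b9/s1 L1-HIT; vc=[7]
#6 0x7d→b7/s1 VC-HIT; vc=[9]
#7 0x95→b9/s1 VC-HIT; vc=[7]
#8 0x9a→b9/s1 L1-HIT; vc=[7]
#9 0x7d→b7/s1 VC-HIT; vc=[9]
#10 0x9b→b9/s1 VC-HIT; vc=[7]
#11 0x90→b9/s1 L1-HIT; vc=[7]

OUTCOME = VC-HIT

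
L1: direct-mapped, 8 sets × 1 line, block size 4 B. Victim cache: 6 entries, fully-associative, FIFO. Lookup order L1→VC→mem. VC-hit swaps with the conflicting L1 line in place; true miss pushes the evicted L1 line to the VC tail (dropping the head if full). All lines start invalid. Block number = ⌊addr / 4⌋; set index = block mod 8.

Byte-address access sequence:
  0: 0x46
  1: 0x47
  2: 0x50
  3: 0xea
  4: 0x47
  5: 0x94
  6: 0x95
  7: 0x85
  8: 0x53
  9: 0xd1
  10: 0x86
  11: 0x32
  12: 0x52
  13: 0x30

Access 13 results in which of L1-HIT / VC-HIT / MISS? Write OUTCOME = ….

#0 0x46→b17/s1 MISS; vc=[]
#1 0x47→b17/s1 L1-HIT; vc=[]
#2 0x50→b20/s4 MISS; vc=[]
#3 0xea→b58/s2 MISS; vc=[]
#4 0x47→b17/s1 L1-HIT; vc=[]
#5 0x94→b37/s5 MISS; vc=[]
#6 0x95→b37/s5 L1-HIT; vc=[]
#7 0x85→b33/s1 MISS; vc=[17]
#8 0x53→b20/s4 L1-HIT; vc=[17]
#9 0xd1→b52/s4 MISS; vc=[17,20]
#10 0x86→b33/s1 L1-HIT; vc=[17,20]
#11 0x32→b12/s4 MISS; vc=[17,20,52]
#12 0x52→b20/s4 VC-HIT; vc=[17,12,52]
#13 0x30→b12/s4 VC-HIT; vc=[17,20,52]

OUTCOME = VC-HIT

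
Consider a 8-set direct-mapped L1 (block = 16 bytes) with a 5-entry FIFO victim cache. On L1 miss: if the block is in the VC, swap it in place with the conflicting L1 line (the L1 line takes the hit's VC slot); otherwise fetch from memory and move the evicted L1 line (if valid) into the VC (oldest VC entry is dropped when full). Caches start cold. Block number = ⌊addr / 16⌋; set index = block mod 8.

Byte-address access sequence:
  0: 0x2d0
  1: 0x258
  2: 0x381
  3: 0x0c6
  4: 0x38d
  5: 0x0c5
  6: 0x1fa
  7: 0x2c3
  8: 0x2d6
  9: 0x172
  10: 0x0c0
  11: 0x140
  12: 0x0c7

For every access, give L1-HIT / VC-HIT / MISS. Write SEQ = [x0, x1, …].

0: 0x2d0 (blk 45, set 5) → MISS  vc=[]
1: 0x258 (blk 37, set 5) → MISS  vc=[45]
2: 0x381 (blk 56, set 0) → MISS  vc=[45]
3: 0xc6 (blk 12, set 4) → MISS  vc=[45]
4: 0x38d (blk 56, set 0) → L1-HIT  vc=[45]
5: 0xc5 (blk 12, set 4) → L1-HIT  vc=[45]
6: 0x1fa (blk 31, set 7) → MISS  vc=[45]
7: 0x2c3 (blk 44, set 4) → MISS  vc=[45, 12]
8: 0x2d6 (blk 45, set 5) → VC-HIT  vc=[37, 12]
9: 0x172 (blk 23, set 7) → MISS  vc=[37, 12, 31]
10: 0xc0 (blk 12, set 4) → VC-HIT  vc=[37, 44, 31]
11: 0x140 (blk 20, set 4) → MISS  vc=[37, 44, 31, 12]
12: 0xc7 (blk 12, set 4) → VC-HIT  vc=[37, 44, 31, 20]

SEQ = [MISS, MISS, MISS, MISS, L1-HIT, L1-HIT, MISS, MISS, VC-HIT, MISS, VC-HIT, MISS, VC-HIT]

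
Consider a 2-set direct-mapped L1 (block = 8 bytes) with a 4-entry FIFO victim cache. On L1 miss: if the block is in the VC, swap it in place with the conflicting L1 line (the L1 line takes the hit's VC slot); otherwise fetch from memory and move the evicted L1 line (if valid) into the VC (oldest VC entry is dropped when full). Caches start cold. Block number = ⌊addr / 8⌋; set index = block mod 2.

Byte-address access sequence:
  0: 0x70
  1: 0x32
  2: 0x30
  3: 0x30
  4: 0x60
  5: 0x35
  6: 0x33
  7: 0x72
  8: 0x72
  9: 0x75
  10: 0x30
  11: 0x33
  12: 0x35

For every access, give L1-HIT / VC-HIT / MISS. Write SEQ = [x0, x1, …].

SEQ = [MISS, MISS, L1-HIT, L1-HIT, MISS, VC-HIT, L1-HIT, VC-HIT, L1-HIT, L1-HIT, VC-HIT, L1-HIT, L1-HIT]

0: 0x70 (blk 14, set 0) → MISS  vc=[]
1: 0x32 (blk 6, set 0) → MISS  vc=[14]
2: 0x30 (blk 6, set 0) → L1-HIT  vc=[14]
3: 0x30 (blk 6, set 0) → L1-HIT  vc=[14]
4: 0x60 (blk 12, set 0) → MISS  vc=[14, 6]
5: 0x35 (blk 6, set 0) → VC-HIT  vc=[14, 12]
6: 0x33 (blk 6, set 0) → L1-HIT  vc=[14, 12]
7: 0x72 (blk 14, set 0) → VC-HIT  vc=[6, 12]
8: 0x72 (blk 14, set 0) → L1-HIT  vc=[6, 12]
9: 0x75 (blk 14, set 0) → L1-HIT  vc=[6, 12]
10: 0x30 (blk 6, set 0) → VC-HIT  vc=[14, 12]
11: 0x33 (blk 6, set 0) → L1-HIT  vc=[14, 12]
12: 0x35 (blk 6, set 0) → L1-HIT  vc=[14, 12]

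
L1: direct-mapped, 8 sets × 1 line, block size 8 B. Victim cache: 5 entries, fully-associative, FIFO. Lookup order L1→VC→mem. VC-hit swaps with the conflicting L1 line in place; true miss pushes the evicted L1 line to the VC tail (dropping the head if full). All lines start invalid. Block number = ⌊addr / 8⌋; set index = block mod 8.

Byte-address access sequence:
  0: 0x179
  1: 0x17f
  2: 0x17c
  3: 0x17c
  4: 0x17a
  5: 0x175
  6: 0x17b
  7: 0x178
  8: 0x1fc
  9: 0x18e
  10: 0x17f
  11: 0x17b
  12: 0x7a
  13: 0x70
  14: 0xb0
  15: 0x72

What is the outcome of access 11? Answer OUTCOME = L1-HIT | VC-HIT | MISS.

OUTCOME = L1-HIT

  [0] addr=0x179 blk=47 s=7: MISS | VC []
  [1] addr=0x17f blk=47 s=7: L1-HIT | VC []
  [2] addr=0x17c blk=47 s=7: L1-HIT | VC []
  [3] addr=0x17c blk=47 s=7: L1-HIT | VC []
  [4] addr=0x17a blk=47 s=7: L1-HIT | VC []
  [5] addr=0x175 blk=46 s=6: MISS | VC []
  [6] addr=0x17b blk=47 s=7: L1-HIT | VC []
  [7] addr=0x178 blk=47 s=7: L1-HIT | VC []
  [8] addr=0x1fc blk=63 s=7: MISS | VC [47]
  [9] addr=0x18e blk=49 s=1: MISS | VC [47]
  [10] addr=0x17f blk=47 s=7: VC-HIT | VC [63]
  [11] addr=0x17b blk=47 s=7: L1-HIT | VC [63]
  [12] addr=0x7a blk=15 s=7: MISS | VC [63, 47]
  [13] addr=0x70 blk=14 s=6: MISS | VC [63, 47, 46]
  [14] addr=0xb0 blk=22 s=6: MISS | VC [63, 47, 46, 14]
  [15] addr=0x72 blk=14 s=6: VC-HIT | VC [63, 47, 46, 22]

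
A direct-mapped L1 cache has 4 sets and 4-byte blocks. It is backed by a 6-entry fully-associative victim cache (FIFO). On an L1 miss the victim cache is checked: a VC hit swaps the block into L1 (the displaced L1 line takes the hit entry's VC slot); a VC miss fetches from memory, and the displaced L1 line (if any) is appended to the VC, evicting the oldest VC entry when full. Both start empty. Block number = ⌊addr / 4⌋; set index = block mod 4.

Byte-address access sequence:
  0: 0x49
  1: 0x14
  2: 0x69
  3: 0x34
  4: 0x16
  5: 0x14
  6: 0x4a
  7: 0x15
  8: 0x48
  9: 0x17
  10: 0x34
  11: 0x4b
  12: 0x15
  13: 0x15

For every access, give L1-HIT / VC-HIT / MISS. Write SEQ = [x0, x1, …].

SEQ = [MISS, MISS, MISS, MISS, VC-HIT, L1-HIT, VC-HIT, L1-HIT, L1-HIT, L1-HIT, VC-HIT, L1-HIT, VC-HIT, L1-HIT]

0: 0x49 (blk 18, set 2) → MISS  vc=[]
1: 0x14 (blk 5, set 1) → MISS  vc=[]
2: 0x69 (blk 26, set 2) → MISS  vc=[18]
3: 0x34 (blk 13, set 1) → MISS  vc=[18, 5]
4: 0x16 (blk 5, set 1) → VC-HIT  vc=[18, 13]
5: 0x14 (blk 5, set 1) → L1-HIT  vc=[18, 13]
6: 0x4a (blk 18, set 2) → VC-HIT  vc=[26, 13]
7: 0x15 (blk 5, set 1) → L1-HIT  vc=[26, 13]
8: 0x48 (blk 18, set 2) → L1-HIT  vc=[26, 13]
9: 0x17 (blk 5, set 1) → L1-HIT  vc=[26, 13]
10: 0x34 (blk 13, set 1) → VC-HIT  vc=[26, 5]
11: 0x4b (blk 18, set 2) → L1-HIT  vc=[26, 5]
12: 0x15 (blk 5, set 1) → VC-HIT  vc=[26, 13]
13: 0x15 (blk 5, set 1) → L1-HIT  vc=[26, 13]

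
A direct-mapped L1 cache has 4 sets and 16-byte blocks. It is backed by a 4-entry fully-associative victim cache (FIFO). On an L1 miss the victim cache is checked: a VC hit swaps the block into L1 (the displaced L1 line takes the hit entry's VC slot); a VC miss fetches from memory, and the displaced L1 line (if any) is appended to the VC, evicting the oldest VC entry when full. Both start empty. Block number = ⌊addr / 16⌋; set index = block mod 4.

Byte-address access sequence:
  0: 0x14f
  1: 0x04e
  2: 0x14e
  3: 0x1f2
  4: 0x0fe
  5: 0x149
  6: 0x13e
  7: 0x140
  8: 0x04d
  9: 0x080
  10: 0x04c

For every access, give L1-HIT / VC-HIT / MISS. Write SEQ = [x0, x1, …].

SEQ = [MISS, MISS, VC-HIT, MISS, MISS, L1-HIT, MISS, L1-HIT, VC-HIT, MISS, VC-HIT]

0: 0x14f (blk 20, set 0) → MISS  vc=[]
1: 0x4e (blk 4, set 0) → MISS  vc=[20]
2: 0x14e (blk 20, set 0) → VC-HIT  vc=[4]
3: 0x1f2 (blk 31, set 3) → MISS  vc=[4]
4: 0xfe (blk 15, set 3) → MISS  vc=[4, 31]
5: 0x149 (blk 20, set 0) → L1-HIT  vc=[4, 31]
6: 0x13e (blk 19, set 3) → MISS  vc=[4, 31, 15]
7: 0x140 (blk 20, set 0) → L1-HIT  vc=[4, 31, 15]
8: 0x4d (blk 4, set 0) → VC-HIT  vc=[20, 31, 15]
9: 0x80 (blk 8, set 0) → MISS  vc=[20, 31, 15, 4]
10: 0x4c (blk 4, set 0) → VC-HIT  vc=[20, 31, 15, 8]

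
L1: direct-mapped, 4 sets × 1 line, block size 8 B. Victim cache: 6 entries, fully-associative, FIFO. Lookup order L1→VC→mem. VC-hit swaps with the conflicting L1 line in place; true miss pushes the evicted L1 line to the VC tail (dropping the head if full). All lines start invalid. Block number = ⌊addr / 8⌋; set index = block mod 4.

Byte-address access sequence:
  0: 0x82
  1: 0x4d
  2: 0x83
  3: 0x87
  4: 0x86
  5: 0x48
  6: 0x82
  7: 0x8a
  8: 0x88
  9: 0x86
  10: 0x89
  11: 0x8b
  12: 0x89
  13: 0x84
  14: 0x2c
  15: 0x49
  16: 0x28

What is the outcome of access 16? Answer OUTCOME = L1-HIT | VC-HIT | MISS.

OUTCOME = VC-HIT

#0 0x82→b16/s0 MISS; vc=[]
#1 0x4d→b9/s1 MISS; vc=[]
#2 0x83→b16/s0 L1-HIT; vc=[]
#3 0x87→b16/s0 L1-HIT; vc=[]
#4 0x86→b16/s0 L1-HIT; vc=[]
#5 0x48→b9/s1 L1-HIT; vc=[]
#6 0x82→b16/s0 L1-HIT; vc=[]
#7 0x8a→b17/s1 MISS; vc=[9]
#8 0x88→b17/s1 L1-HIT; vc=[9]
#9 0x86→b16/s0 L1-HIT; vc=[9]
#10 0x89→b17/s1 L1-HIT; vc=[9]
#11 0x8b→b17/s1 L1-HIT; vc=[9]
#12 0x89→b17/s1 L1-HIT; vc=[9]
#13 0x84→b16/s0 L1-HIT; vc=[9]
#14 0x2c→b5/s1 MISS; vc=[9,17]
#15 0x49→b9/s1 VC-HIT; vc=[5,17]
#16 0x28→b5/s1 VC-HIT; vc=[9,17]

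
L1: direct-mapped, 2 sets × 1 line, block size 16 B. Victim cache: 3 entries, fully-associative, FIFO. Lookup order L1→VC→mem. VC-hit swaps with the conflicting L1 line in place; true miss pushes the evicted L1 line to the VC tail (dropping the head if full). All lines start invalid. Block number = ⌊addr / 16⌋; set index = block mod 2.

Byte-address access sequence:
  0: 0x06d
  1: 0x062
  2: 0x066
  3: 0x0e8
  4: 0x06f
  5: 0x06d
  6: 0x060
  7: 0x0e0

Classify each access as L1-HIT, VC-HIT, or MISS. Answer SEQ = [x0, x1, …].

0: 0x6d (blk 6, set 0) → MISS  vc=[]
1: 0x62 (blk 6, set 0) → L1-HIT  vc=[]
2: 0x66 (blk 6, set 0) → L1-HIT  vc=[]
3: 0xe8 (blk 14, set 0) → MISS  vc=[6]
4: 0x6f (blk 6, set 0) → VC-HIT  vc=[14]
5: 0x6d (blk 6, set 0) → L1-HIT  vc=[14]
6: 0x60 (blk 6, set 0) → L1-HIT  vc=[14]
7: 0xe0 (blk 14, set 0) → VC-HIT  vc=[6]

SEQ = [MISS, L1-HIT, L1-HIT, MISS, VC-HIT, L1-HIT, L1-HIT, VC-HIT]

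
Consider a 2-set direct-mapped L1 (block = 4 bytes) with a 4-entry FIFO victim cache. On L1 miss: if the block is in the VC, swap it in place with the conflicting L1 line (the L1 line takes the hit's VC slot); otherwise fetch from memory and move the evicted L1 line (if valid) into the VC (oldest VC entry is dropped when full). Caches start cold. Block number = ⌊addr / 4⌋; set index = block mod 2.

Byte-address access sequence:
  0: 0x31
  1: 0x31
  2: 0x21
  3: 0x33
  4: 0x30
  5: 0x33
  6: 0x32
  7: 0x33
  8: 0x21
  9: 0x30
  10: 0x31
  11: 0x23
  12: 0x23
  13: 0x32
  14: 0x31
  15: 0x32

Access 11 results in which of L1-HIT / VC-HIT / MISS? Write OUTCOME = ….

OUTCOME = VC-HIT

0: 0x31 (blk 12, set 0) → MISS  vc=[]
1: 0x31 (blk 12, set 0) → L1-HIT  vc=[]
2: 0x21 (blk 8, set 0) → MISS  vc=[12]
3: 0x33 (blk 12, set 0) → VC-HIT  vc=[8]
4: 0x30 (blk 12, set 0) → L1-HIT  vc=[8]
5: 0x33 (blk 12, set 0) → L1-HIT  vc=[8]
6: 0x32 (blk 12, set 0) → L1-HIT  vc=[8]
7: 0x33 (blk 12, set 0) → L1-HIT  vc=[8]
8: 0x21 (blk 8, set 0) → VC-HIT  vc=[12]
9: 0x30 (blk 12, set 0) → VC-HIT  vc=[8]
10: 0x31 (blk 12, set 0) → L1-HIT  vc=[8]
11: 0x23 (blk 8, set 0) → VC-HIT  vc=[12]
12: 0x23 (blk 8, set 0) → L1-HIT  vc=[12]
13: 0x32 (blk 12, set 0) → VC-HIT  vc=[8]
14: 0x31 (blk 12, set 0) → L1-HIT  vc=[8]
15: 0x32 (blk 12, set 0) → L1-HIT  vc=[8]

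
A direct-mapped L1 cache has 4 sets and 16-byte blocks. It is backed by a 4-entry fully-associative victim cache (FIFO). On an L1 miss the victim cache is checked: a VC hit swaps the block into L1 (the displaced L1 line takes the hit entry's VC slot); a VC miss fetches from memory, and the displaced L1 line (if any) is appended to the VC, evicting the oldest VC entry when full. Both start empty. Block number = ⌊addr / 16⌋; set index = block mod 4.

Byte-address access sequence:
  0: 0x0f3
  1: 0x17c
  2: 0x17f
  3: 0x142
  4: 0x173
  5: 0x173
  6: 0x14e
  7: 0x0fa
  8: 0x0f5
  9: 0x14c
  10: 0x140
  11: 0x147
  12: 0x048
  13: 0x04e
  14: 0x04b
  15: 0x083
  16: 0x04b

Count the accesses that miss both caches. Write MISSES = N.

  [0] addr=0xf3 blk=15 s=3: MISS | VC []
  [1] addr=0x17c blk=23 s=3: MISS | VC [15]
  [2] addr=0x17f blk=23 s=3: L1-HIT | VC [15]
  [3] addr=0x142 blk=20 s=0: MISS | VC [15]
  [4] addr=0x173 blk=23 s=3: L1-HIT | VC [15]
  [5] addr=0x173 blk=23 s=3: L1-HIT | VC [15]
  [6] addr=0x14e blk=20 s=0: L1-HIT | VC [15]
  [7] addr=0xfa blk=15 s=3: VC-HIT | VC [23]
  [8] addr=0xf5 blk=15 s=3: L1-HIT | VC [23]
  [9] addr=0x14c blk=20 s=0: L1-HIT | VC [23]
  [10] addr=0x140 blk=20 s=0: L1-HIT | VC [23]
  [11] addr=0x147 blk=20 s=0: L1-HIT | VC [23]
  [12] addr=0x48 blk=4 s=0: MISS | VC [23, 20]
  [13] addr=0x4e blk=4 s=0: L1-HIT | VC [23, 20]
  [14] addr=0x4b blk=4 s=0: L1-HIT | VC [23, 20]
  [15] addr=0x83 blk=8 s=0: MISS | VC [23, 20, 4]
  [16] addr=0x4b blk=4 s=0: VC-HIT | VC [23, 20, 8]

MISSES = 5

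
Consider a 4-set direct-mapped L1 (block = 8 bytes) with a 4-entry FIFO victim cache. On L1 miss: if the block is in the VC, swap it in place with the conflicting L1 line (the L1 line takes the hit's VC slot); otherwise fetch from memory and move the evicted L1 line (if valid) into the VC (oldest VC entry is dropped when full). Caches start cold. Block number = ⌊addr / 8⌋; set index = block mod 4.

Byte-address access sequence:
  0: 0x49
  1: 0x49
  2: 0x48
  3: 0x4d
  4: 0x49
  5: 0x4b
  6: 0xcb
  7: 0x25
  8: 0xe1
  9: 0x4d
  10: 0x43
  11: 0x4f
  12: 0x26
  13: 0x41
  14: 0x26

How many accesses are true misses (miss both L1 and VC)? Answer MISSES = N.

MISSES = 5

0: 0x49 (blk 9, set 1) → MISS  vc=[]
1: 0x49 (blk 9, set 1) → L1-HIT  vc=[]
2: 0x48 (blk 9, set 1) → L1-HIT  vc=[]
3: 0x4d (blk 9, set 1) → L1-HIT  vc=[]
4: 0x49 (blk 9, set 1) → L1-HIT  vc=[]
5: 0x4b (blk 9, set 1) → L1-HIT  vc=[]
6: 0xcb (blk 25, set 1) → MISS  vc=[9]
7: 0x25 (blk 4, set 0) → MISS  vc=[9]
8: 0xe1 (blk 28, set 0) → MISS  vc=[9, 4]
9: 0x4d (blk 9, set 1) → VC-HIT  vc=[25, 4]
10: 0x43 (blk 8, set 0) → MISS  vc=[25, 4, 28]
11: 0x4f (blk 9, set 1) → L1-HIT  vc=[25, 4, 28]
12: 0x26 (blk 4, set 0) → VC-HIT  vc=[25, 8, 28]
13: 0x41 (blk 8, set 0) → VC-HIT  vc=[25, 4, 28]
14: 0x26 (blk 4, set 0) → VC-HIT  vc=[25, 8, 28]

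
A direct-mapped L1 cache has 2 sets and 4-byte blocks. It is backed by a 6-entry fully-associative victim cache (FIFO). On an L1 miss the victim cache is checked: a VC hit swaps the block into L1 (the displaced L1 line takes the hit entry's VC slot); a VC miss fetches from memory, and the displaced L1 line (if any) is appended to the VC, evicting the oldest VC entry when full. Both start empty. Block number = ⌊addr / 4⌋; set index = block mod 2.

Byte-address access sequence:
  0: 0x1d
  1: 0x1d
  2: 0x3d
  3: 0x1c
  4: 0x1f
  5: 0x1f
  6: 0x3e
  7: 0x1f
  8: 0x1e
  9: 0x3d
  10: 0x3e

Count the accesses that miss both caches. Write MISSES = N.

MISSES = 2

0: 0x1d (blk 7, set 1) → MISS  vc=[]
1: 0x1d (blk 7, set 1) → L1-HIT  vc=[]
2: 0x3d (blk 15, set 1) → MISS  vc=[7]
3: 0x1c (blk 7, set 1) → VC-HIT  vc=[15]
4: 0x1f (blk 7, set 1) → L1-HIT  vc=[15]
5: 0x1f (blk 7, set 1) → L1-HIT  vc=[15]
6: 0x3e (blk 15, set 1) → VC-HIT  vc=[7]
7: 0x1f (blk 7, set 1) → VC-HIT  vc=[15]
8: 0x1e (blk 7, set 1) → L1-HIT  vc=[15]
9: 0x3d (blk 15, set 1) → VC-HIT  vc=[7]
10: 0x3e (blk 15, set 1) → L1-HIT  vc=[7]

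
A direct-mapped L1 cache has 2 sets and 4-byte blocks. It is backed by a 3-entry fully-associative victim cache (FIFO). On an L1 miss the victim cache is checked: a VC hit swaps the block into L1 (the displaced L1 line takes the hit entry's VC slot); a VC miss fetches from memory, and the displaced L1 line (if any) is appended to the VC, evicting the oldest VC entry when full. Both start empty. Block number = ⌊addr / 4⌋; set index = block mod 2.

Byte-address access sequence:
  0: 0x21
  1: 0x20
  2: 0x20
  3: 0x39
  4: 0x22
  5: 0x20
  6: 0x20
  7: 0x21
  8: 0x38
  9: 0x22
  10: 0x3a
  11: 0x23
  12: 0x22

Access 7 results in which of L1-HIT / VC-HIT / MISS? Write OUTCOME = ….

0: 0x21 (blk 8, set 0) → MISS  vc=[]
1: 0x20 (blk 8, set 0) → L1-HIT  vc=[]
2: 0x20 (blk 8, set 0) → L1-HIT  vc=[]
3: 0x39 (blk 14, set 0) → MISS  vc=[8]
4: 0x22 (blk 8, set 0) → VC-HIT  vc=[14]
5: 0x20 (blk 8, set 0) → L1-HIT  vc=[14]
6: 0x20 (blk 8, set 0) → L1-HIT  vc=[14]
7: 0x21 (blk 8, set 0) → L1-HIT  vc=[14]
8: 0x38 (blk 14, set 0) → VC-HIT  vc=[8]
9: 0x22 (blk 8, set 0) → VC-HIT  vc=[14]
10: 0x3a (blk 14, set 0) → VC-HIT  vc=[8]
11: 0x23 (blk 8, set 0) → VC-HIT  vc=[14]
12: 0x22 (blk 8, set 0) → L1-HIT  vc=[14]

OUTCOME = L1-HIT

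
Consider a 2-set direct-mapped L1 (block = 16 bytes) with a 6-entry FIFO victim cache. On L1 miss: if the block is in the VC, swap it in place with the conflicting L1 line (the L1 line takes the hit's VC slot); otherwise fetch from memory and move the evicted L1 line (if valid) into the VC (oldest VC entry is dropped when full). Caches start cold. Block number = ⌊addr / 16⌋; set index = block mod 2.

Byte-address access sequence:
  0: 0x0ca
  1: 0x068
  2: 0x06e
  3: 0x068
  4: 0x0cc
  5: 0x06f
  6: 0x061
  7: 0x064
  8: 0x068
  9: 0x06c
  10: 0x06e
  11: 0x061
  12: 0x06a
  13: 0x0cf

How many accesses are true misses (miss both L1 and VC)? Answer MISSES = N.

  [0] addr=0xca blk=12 s=0: MISS | VC []
  [1] addr=0x68 blk=6 s=0: MISS | VC [12]
  [2] addr=0x6e blk=6 s=0: L1-HIT | VC [12]
  [3] addr=0x68 blk=6 s=0: L1-HIT | VC [12]
  [4] addr=0xcc blk=12 s=0: VC-HIT | VC [6]
  [5] addr=0x6f blk=6 s=0: VC-HIT | VC [12]
  [6] addr=0x61 blk=6 s=0: L1-HIT | VC [12]
  [7] addr=0x64 blk=6 s=0: L1-HIT | VC [12]
  [8] addr=0x68 blk=6 s=0: L1-HIT | VC [12]
  [9] addr=0x6c blk=6 s=0: L1-HIT | VC [12]
  [10] addr=0x6e blk=6 s=0: L1-HIT | VC [12]
  [11] addr=0x61 blk=6 s=0: L1-HIT | VC [12]
  [12] addr=0x6a blk=6 s=0: L1-HIT | VC [12]
  [13] addr=0xcf blk=12 s=0: VC-HIT | VC [6]

MISSES = 2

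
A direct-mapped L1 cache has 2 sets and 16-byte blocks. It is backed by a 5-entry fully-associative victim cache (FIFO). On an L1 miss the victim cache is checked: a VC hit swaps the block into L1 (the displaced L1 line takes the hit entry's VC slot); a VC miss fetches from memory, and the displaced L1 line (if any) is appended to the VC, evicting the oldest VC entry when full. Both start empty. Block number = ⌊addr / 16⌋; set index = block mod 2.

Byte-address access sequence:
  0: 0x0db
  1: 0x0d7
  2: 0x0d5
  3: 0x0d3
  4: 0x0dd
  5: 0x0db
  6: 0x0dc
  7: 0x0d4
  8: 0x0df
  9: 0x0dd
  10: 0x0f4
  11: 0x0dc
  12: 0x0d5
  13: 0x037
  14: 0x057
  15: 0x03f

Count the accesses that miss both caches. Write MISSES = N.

  [0] addr=0xdb blk=13 s=1: MISS | VC []
  [1] addr=0xd7 blk=13 s=1: L1-HIT | VC []
  [2] addr=0xd5 blk=13 s=1: L1-HIT | VC []
  [3] addr=0xd3 blk=13 s=1: L1-HIT | VC []
  [4] addr=0xdd blk=13 s=1: L1-HIT | VC []
  [5] addr=0xdb blk=13 s=1: L1-HIT | VC []
  [6] addr=0xdc blk=13 s=1: L1-HIT | VC []
  [7] addr=0xd4 blk=13 s=1: L1-HIT | VC []
  [8] addr=0xdf blk=13 s=1: L1-HIT | VC []
  [9] addr=0xdd blk=13 s=1: L1-HIT | VC []
  [10] addr=0xf4 blk=15 s=1: MISS | VC [13]
  [11] addr=0xdc blk=13 s=1: VC-HIT | VC [15]
  [12] addr=0xd5 blk=13 s=1: L1-HIT | VC [15]
  [13] addr=0x37 blk=3 s=1: MISS | VC [15, 13]
  [14] addr=0x57 blk=5 s=1: MISS | VC [15, 13, 3]
  [15] addr=0x3f blk=3 s=1: VC-HIT | VC [15, 13, 5]

MISSES = 4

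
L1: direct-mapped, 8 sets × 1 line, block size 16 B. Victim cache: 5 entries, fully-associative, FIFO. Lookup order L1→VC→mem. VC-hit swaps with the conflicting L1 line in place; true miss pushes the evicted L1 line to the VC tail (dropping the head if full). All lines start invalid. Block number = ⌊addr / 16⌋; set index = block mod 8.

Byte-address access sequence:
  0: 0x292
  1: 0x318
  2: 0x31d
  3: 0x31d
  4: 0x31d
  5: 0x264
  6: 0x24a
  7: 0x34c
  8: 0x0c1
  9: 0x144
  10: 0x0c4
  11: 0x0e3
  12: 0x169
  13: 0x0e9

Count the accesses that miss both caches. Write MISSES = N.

MISSES = 9

0: 0x292 (blk 41, set 1) → MISS  vc=[]
1: 0x318 (blk 49, set 1) → MISS  vc=[41]
2: 0x31d (blk 49, set 1) → L1-HIT  vc=[41]
3: 0x31d (blk 49, set 1) → L1-HIT  vc=[41]
4: 0x31d (blk 49, set 1) → L1-HIT  vc=[41]
5: 0x264 (blk 38, set 6) → MISS  vc=[41]
6: 0x24a (blk 36, set 4) → MISS  vc=[41]
7: 0x34c (blk 52, set 4) → MISS  vc=[41, 36]
8: 0xc1 (blk 12, set 4) → MISS  vc=[41, 36, 52]
9: 0x144 (blk 20, set 4) → MISS  vc=[41, 36, 52, 12]
10: 0xc4 (blk 12, set 4) → VC-HIT  vc=[41, 36, 52, 20]
11: 0xe3 (blk 14, set 6) → MISS  vc=[41, 36, 52, 20, 38]
12: 0x169 (blk 22, set 6) → MISS  vc=[36, 52, 20, 38, 14]
13: 0xe9 (blk 14, set 6) → VC-HIT  vc=[36, 52, 20, 38, 22]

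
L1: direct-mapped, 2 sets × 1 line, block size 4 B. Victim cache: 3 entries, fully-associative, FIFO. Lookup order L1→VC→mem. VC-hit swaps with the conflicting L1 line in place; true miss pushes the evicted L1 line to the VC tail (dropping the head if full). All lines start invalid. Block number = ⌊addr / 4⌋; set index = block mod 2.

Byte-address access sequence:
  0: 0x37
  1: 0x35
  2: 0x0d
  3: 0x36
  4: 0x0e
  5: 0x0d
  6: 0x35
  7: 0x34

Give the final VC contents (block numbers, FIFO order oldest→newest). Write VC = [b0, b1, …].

#0 0x37→b13/s1 MISS; vc=[]
#1 0x35→b13/s1 L1-HIT; vc=[]
#2 0xd→b3/s1 MISS; vc=[13]
#3 0x36→b13/s1 VC-HIT; vc=[3]
#4 0xe→b3/s1 VC-HIT; vc=[13]
#5 0xd→b3/s1 L1-HIT; vc=[13]
#6 0x35→b13/s1 VC-HIT; vc=[3]
#7 0x34→b13/s1 L1-HIT; vc=[3]

VC = [3]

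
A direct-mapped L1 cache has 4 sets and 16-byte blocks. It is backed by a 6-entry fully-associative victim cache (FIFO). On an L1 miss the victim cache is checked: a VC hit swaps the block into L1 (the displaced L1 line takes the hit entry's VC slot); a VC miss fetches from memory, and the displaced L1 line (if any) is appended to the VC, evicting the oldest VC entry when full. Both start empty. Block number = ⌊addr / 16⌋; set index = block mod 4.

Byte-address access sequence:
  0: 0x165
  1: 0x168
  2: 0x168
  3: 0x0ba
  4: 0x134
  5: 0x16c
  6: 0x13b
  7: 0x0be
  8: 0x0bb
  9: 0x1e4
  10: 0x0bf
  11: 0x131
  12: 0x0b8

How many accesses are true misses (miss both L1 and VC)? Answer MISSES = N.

MISSES = 4

0: 0x165 (blk 22, set 2) → MISS  vc=[]
1: 0x168 (blk 22, set 2) → L1-HIT  vc=[]
2: 0x168 (blk 22, set 2) → L1-HIT  vc=[]
3: 0xba (blk 11, set 3) → MISS  vc=[]
4: 0x134 (blk 19, set 3) → MISS  vc=[11]
5: 0x16c (blk 22, set 2) → L1-HIT  vc=[11]
6: 0x13b (blk 19, set 3) → L1-HIT  vc=[11]
7: 0xbe (blk 11, set 3) → VC-HIT  vc=[19]
8: 0xbb (blk 11, set 3) → L1-HIT  vc=[19]
9: 0x1e4 (blk 30, set 2) → MISS  vc=[19, 22]
10: 0xbf (blk 11, set 3) → L1-HIT  vc=[19, 22]
11: 0x131 (blk 19, set 3) → VC-HIT  vc=[11, 22]
12: 0xb8 (blk 11, set 3) → VC-HIT  vc=[19, 22]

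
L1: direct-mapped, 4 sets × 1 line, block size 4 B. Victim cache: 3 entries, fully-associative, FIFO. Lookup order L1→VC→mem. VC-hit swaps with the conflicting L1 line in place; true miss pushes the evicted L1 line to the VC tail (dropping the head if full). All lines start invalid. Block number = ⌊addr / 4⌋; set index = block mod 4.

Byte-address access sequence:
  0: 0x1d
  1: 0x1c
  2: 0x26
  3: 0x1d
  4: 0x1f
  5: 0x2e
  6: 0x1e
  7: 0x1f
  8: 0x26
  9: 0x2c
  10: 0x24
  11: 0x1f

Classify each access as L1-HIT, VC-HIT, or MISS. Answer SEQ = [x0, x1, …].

SEQ = [MISS, L1-HIT, MISS, L1-HIT, L1-HIT, MISS, VC-HIT, L1-HIT, L1-HIT, VC-HIT, L1-HIT, VC-HIT]

  [0] addr=0x1d blk=7 s=3: MISS | VC []
  [1] addr=0x1c blk=7 s=3: L1-HIT | VC []
  [2] addr=0x26 blk=9 s=1: MISS | VC []
  [3] addr=0x1d blk=7 s=3: L1-HIT | VC []
  [4] addr=0x1f blk=7 s=3: L1-HIT | VC []
  [5] addr=0x2e blk=11 s=3: MISS | VC [7]
  [6] addr=0x1e blk=7 s=3: VC-HIT | VC [11]
  [7] addr=0x1f blk=7 s=3: L1-HIT | VC [11]
  [8] addr=0x26 blk=9 s=1: L1-HIT | VC [11]
  [9] addr=0x2c blk=11 s=3: VC-HIT | VC [7]
  [10] addr=0x24 blk=9 s=1: L1-HIT | VC [7]
  [11] addr=0x1f blk=7 s=3: VC-HIT | VC [11]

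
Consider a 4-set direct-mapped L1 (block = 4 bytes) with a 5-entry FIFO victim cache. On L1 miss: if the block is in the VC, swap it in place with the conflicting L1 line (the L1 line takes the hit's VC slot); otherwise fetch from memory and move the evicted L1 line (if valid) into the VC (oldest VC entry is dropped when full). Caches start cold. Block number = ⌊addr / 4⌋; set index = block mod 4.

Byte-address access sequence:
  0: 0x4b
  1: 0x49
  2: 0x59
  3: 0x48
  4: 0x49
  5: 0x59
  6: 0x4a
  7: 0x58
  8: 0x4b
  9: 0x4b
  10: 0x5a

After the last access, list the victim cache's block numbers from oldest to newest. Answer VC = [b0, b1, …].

VC = [18]

  [0] addr=0x4b blk=18 s=2: MISS | VC []
  [1] addr=0x49 blk=18 s=2: L1-HIT | VC []
  [2] addr=0x59 blk=22 s=2: MISS | VC [18]
  [3] addr=0x48 blk=18 s=2: VC-HIT | VC [22]
  [4] addr=0x49 blk=18 s=2: L1-HIT | VC [22]
  [5] addr=0x59 blk=22 s=2: VC-HIT | VC [18]
  [6] addr=0x4a blk=18 s=2: VC-HIT | VC [22]
  [7] addr=0x58 blk=22 s=2: VC-HIT | VC [18]
  [8] addr=0x4b blk=18 s=2: VC-HIT | VC [22]
  [9] addr=0x4b blk=18 s=2: L1-HIT | VC [22]
  [10] addr=0x5a blk=22 s=2: VC-HIT | VC [18]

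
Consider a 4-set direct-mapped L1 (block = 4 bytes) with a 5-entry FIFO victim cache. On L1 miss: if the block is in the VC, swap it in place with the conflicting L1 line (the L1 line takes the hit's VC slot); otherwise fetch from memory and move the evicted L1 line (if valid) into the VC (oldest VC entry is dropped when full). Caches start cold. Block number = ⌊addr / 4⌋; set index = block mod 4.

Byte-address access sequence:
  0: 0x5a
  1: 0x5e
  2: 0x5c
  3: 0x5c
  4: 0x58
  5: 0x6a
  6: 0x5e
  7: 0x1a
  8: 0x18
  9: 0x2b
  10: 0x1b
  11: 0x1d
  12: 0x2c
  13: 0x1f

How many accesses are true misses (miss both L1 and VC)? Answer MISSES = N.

MISSES = 7

  [0] addr=0x5a blk=22 s=2: MISS | VC []
  [1] addr=0x5e blk=23 s=3: MISS | VC []
  [2] addr=0x5c blk=23 s=3: L1-HIT | VC []
  [3] addr=0x5c blk=23 s=3: L1-HIT | VC []
  [4] addr=0x58 blk=22 s=2: L1-HIT | VC []
  [5] addr=0x6a blk=26 s=2: MISS | VC [22]
  [6] addr=0x5e blk=23 s=3: L1-HIT | VC [22]
  [7] addr=0x1a blk=6 s=2: MISS | VC [22, 26]
  [8] addr=0x18 blk=6 s=2: L1-HIT | VC [22, 26]
  [9] addr=0x2b blk=10 s=2: MISS | VC [22, 26, 6]
  [10] addr=0x1b blk=6 s=2: VC-HIT | VC [22, 26, 10]
  [11] addr=0x1d blk=7 s=3: MISS | VC [22, 26, 10, 23]
  [12] addr=0x2c blk=11 s=3: MISS | VC [22, 26, 10, 23, 7]
  [13] addr=0x1f blk=7 s=3: VC-HIT | VC [22, 26, 10, 23, 11]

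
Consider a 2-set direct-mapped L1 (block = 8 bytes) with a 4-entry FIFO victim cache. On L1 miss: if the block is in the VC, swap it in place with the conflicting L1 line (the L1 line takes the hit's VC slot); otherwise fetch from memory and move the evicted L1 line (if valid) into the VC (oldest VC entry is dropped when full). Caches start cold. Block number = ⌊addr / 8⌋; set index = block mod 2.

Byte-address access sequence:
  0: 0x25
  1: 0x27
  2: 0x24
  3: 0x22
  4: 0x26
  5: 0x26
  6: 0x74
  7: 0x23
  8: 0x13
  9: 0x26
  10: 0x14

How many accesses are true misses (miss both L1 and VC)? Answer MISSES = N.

MISSES = 3

#0 0x25→b4/s0 MISS; vc=[]
#1 0x27→b4/s0 L1-HIT; vc=[]
#2 0x24→b4/s0 L1-HIT; vc=[]
#3 0x22→b4/s0 L1-HIT; vc=[]
#4 0x26→b4/s0 L1-HIT; vc=[]
#5 0x26→b4/s0 L1-HIT; vc=[]
#6 0x74→b14/s0 MISS; vc=[4]
#7 0x23→b4/s0 VC-HIT; vc=[14]
#8 0x13→b2/s0 MISS; vc=[14,4]
#9 0x26→b4/s0 VC-HIT; vc=[14,2]
#10 0x14→b2/s0 VC-HIT; vc=[14,4]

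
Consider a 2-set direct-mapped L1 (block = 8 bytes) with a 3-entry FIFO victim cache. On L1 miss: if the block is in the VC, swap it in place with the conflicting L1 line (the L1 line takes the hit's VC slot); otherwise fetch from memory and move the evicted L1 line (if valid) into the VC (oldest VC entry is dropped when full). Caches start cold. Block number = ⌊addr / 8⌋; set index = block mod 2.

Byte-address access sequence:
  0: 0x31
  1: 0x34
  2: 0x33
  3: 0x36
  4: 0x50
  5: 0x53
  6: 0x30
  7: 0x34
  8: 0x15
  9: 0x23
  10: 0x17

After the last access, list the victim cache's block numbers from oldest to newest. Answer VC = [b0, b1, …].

VC = [10, 6, 4]

  [0] addr=0x31 blk=6 s=0: MISS | VC []
  [1] addr=0x34 blk=6 s=0: L1-HIT | VC []
  [2] addr=0x33 blk=6 s=0: L1-HIT | VC []
  [3] addr=0x36 blk=6 s=0: L1-HIT | VC []
  [4] addr=0x50 blk=10 s=0: MISS | VC [6]
  [5] addr=0x53 blk=10 s=0: L1-HIT | VC [6]
  [6] addr=0x30 blk=6 s=0: VC-HIT | VC [10]
  [7] addr=0x34 blk=6 s=0: L1-HIT | VC [10]
  [8] addr=0x15 blk=2 s=0: MISS | VC [10, 6]
  [9] addr=0x23 blk=4 s=0: MISS | VC [10, 6, 2]
  [10] addr=0x17 blk=2 s=0: VC-HIT | VC [10, 6, 4]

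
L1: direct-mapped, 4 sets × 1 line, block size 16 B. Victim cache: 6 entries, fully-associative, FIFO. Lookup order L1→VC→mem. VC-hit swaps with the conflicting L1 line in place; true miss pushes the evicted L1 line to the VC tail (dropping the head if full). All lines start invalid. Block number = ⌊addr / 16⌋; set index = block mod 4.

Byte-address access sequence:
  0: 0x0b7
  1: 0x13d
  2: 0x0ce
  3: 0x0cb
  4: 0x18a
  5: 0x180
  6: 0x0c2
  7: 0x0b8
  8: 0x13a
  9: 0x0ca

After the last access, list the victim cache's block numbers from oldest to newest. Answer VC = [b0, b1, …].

0: 0xb7 (blk 11, set 3) → MISS  vc=[]
1: 0x13d (blk 19, set 3) → MISS  vc=[11]
2: 0xce (blk 12, set 0) → MISS  vc=[11]
3: 0xcb (blk 12, set 0) → L1-HIT  vc=[11]
4: 0x18a (blk 24, set 0) → MISS  vc=[11, 12]
5: 0x180 (blk 24, set 0) → L1-HIT  vc=[11, 12]
6: 0xc2 (blk 12, set 0) → VC-HIT  vc=[11, 24]
7: 0xb8 (blk 11, set 3) → VC-HIT  vc=[19, 24]
8: 0x13a (blk 19, set 3) → VC-HIT  vc=[11, 24]
9: 0xca (blk 12, set 0) → L1-HIT  vc=[11, 24]

VC = [11, 24]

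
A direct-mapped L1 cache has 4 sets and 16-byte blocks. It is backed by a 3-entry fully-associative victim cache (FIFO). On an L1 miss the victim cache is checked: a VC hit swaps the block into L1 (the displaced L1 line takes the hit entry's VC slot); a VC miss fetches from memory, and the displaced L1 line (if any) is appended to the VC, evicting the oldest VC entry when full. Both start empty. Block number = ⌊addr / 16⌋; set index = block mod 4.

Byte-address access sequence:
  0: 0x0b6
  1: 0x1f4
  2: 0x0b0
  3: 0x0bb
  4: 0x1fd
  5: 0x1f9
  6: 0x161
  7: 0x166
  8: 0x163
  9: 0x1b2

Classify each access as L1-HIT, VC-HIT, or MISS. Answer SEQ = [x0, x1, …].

  [0] addr=0xb6 blk=11 s=3: MISS | VC []
  [1] addr=0x1f4 blk=31 s=3: MISS | VC [11]
  [2] addr=0xb0 blk=11 s=3: VC-HIT | VC [31]
  [3] addr=0xbb blk=11 s=3: L1-HIT | VC [31]
  [4] addr=0x1fd blk=31 s=3: VC-HIT | VC [11]
  [5] addr=0x1f9 blk=31 s=3: L1-HIT | VC [11]
  [6] addr=0x161 blk=22 s=2: MISS | VC [11]
  [7] addr=0x166 blk=22 s=2: L1-HIT | VC [11]
  [8] addr=0x163 blk=22 s=2: L1-HIT | VC [11]
  [9] addr=0x1b2 blk=27 s=3: MISS | VC [11, 31]

SEQ = [MISS, MISS, VC-HIT, L1-HIT, VC-HIT, L1-HIT, MISS, L1-HIT, L1-HIT, MISS]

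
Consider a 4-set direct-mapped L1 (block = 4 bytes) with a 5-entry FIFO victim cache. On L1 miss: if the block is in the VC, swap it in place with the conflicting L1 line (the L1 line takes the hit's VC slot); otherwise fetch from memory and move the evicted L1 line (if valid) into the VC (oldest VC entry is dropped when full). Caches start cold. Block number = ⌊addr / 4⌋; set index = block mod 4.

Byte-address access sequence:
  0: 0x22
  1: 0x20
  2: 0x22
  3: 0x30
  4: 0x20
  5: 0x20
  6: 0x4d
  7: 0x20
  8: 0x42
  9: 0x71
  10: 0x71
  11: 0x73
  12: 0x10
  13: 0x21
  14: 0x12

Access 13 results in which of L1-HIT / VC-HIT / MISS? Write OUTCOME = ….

OUTCOME = VC-HIT

  [0] addr=0x22 blk=8 s=0: MISS | VC []
  [1] addr=0x20 blk=8 s=0: L1-HIT | VC []
  [2] addr=0x22 blk=8 s=0: L1-HIT | VC []
  [3] addr=0x30 blk=12 s=0: MISS | VC [8]
  [4] addr=0x20 blk=8 s=0: VC-HIT | VC [12]
  [5] addr=0x20 blk=8 s=0: L1-HIT | VC [12]
  [6] addr=0x4d blk=19 s=3: MISS | VC [12]
  [7] addr=0x20 blk=8 s=0: L1-HIT | VC [12]
  [8] addr=0x42 blk=16 s=0: MISS | VC [12, 8]
  [9] addr=0x71 blk=28 s=0: MISS | VC [12, 8, 16]
  [10] addr=0x71 blk=28 s=0: L1-HIT | VC [12, 8, 16]
  [11] addr=0x73 blk=28 s=0: L1-HIT | VC [12, 8, 16]
  [12] addr=0x10 blk=4 s=0: MISS | VC [12, 8, 16, 28]
  [13] addr=0x21 blk=8 s=0: VC-HIT | VC [12, 4, 16, 28]
  [14] addr=0x12 blk=4 s=0: VC-HIT | VC [12, 8, 16, 28]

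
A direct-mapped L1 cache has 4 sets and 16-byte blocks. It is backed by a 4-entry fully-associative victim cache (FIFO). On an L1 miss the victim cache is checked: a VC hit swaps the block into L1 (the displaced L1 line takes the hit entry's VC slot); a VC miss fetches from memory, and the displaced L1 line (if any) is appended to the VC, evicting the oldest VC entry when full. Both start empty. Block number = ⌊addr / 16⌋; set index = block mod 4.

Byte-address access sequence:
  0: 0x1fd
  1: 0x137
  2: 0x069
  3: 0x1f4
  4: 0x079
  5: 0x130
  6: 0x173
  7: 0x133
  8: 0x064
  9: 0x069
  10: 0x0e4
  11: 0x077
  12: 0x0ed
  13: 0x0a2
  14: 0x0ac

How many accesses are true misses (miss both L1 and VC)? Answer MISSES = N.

MISSES = 7

#0 0x1fd→b31/s3 MISS; vc=[]
#1 0x137→b19/s3 MISS; vc=[31]
#2 0x69→b6/s2 MISS; vc=[31]
#3 0x1f4→b31/s3 VC-HIT; vc=[19]
#4 0x79→b7/s3 MISS; vc=[19,31]
#5 0x130→b19/s3 VC-HIT; vc=[7,31]
#6 0x173→b23/s3 MISS; vc=[7,31,19]
#7 0x133→b19/s3 VC-HIT; vc=[7,31,23]
#8 0x64→b6/s2 L1-HIT; vc=[7,31,23]
#9 0x69→b6/s2 L1-HIT; vc=[7,31,23]
#10 0xe4→b14/s2 MISS; vc=[7,31,23,6]
#11 0x77→b7/s3 VC-HIT; vc=[19,31,23,6]
#12 0xed→b14/s2 L1-HIT; vc=[19,31,23,6]
#13 0xa2→b10/s2 MISS; vc=[31,23,6,14]
#14 0xac→b10/s2 L1-HIT; vc=[31,23,6,14]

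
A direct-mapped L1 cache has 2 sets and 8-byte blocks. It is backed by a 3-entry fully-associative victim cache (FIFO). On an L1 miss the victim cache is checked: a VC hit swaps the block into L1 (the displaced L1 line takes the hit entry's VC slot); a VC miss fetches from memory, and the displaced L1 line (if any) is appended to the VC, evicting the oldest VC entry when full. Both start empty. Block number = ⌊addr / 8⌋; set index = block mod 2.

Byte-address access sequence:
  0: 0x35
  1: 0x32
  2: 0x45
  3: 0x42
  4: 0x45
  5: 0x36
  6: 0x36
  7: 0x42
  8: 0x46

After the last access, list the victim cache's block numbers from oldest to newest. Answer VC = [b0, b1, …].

VC = [6]

#0 0x35→b6/s0 MISS; vc=[]
#1 0x32→b6/s0 L1-HIT; vc=[]
#2 0x45→b8/s0 MISS; vc=[6]
#3 0x42→b8/s0 L1-HIT; vc=[6]
#4 0x45→b8/s0 L1-HIT; vc=[6]
#5 0x36→b6/s0 VC-HIT; vc=[8]
#6 0x36→b6/s0 L1-HIT; vc=[8]
#7 0x42→b8/s0 VC-HIT; vc=[6]
#8 0x46→b8/s0 L1-HIT; vc=[6]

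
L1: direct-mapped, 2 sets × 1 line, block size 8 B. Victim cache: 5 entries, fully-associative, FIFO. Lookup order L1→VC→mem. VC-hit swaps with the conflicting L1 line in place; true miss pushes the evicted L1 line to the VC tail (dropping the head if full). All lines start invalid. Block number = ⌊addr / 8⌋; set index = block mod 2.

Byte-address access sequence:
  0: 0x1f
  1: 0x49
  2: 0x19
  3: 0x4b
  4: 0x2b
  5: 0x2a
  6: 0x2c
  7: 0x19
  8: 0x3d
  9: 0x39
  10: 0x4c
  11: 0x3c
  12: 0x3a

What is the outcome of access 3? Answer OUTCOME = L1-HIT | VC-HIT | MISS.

OUTCOME = VC-HIT

0: 0x1f (blk 3, set 1) → MISS  vc=[]
1: 0x49 (blk 9, set 1) → MISS  vc=[3]
2: 0x19 (blk 3, set 1) → VC-HIT  vc=[9]
3: 0x4b (blk 9, set 1) → VC-HIT  vc=[3]
4: 0x2b (blk 5, set 1) → MISS  vc=[3, 9]
5: 0x2a (blk 5, set 1) → L1-HIT  vc=[3, 9]
6: 0x2c (blk 5, set 1) → L1-HIT  vc=[3, 9]
7: 0x19 (blk 3, set 1) → VC-HIT  vc=[5, 9]
8: 0x3d (blk 7, set 1) → MISS  vc=[5, 9, 3]
9: 0x39 (blk 7, set 1) → L1-HIT  vc=[5, 9, 3]
10: 0x4c (blk 9, set 1) → VC-HIT  vc=[5, 7, 3]
11: 0x3c (blk 7, set 1) → VC-HIT  vc=[5, 9, 3]
12: 0x3a (blk 7, set 1) → L1-HIT  vc=[5, 9, 3]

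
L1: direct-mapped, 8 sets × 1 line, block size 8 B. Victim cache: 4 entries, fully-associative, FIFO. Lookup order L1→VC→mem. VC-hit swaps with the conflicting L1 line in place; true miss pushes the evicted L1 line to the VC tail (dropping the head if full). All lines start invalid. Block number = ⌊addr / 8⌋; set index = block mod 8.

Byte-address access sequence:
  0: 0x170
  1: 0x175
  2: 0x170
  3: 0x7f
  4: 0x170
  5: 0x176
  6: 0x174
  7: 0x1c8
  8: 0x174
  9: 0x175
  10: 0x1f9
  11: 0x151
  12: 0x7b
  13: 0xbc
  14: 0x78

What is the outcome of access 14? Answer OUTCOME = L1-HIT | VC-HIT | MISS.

OUTCOME = VC-HIT

#0 0x170→b46/s6 MISS; vc=[]
#1 0x175→b46/s6 L1-HIT; vc=[]
#2 0x170→b46/s6 L1-HIT; vc=[]
#3 0x7f→b15/s7 MISS; vc=[]
#4 0x170→b46/s6 L1-HIT; vc=[]
#5 0x176→b46/s6 L1-HIT; vc=[]
#6 0x174→b46/s6 L1-HIT; vc=[]
#7 0x1c8→b57/s1 MISS; vc=[]
#8 0x174→b46/s6 L1-HIT; vc=[]
#9 0x175→b46/s6 L1-HIT; vc=[]
#10 0x1f9→b63/s7 MISS; vc=[15]
#11 0x151→b42/s2 MISS; vc=[15]
#12 0x7b→b15/s7 VC-HIT; vc=[63]
#13 0xbc→b23/s7 MISS; vc=[63,15]
#14 0x78→b15/s7 VC-HIT; vc=[63,23]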